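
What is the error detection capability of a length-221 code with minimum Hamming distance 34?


Detection capability = d_min - 1 = 34 - 1 = 33

33 errors


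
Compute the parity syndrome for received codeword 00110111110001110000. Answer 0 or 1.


Syndrome = XOR of all bits = 0 XOR 0 XOR 1 XOR 1 XOR 0 XOR 1 XOR 1 XOR 1 XOR 1 XOR 1 XOR 0 XOR 0 XOR 0 XOR 1 XOR 1 XOR 1 XOR 0 XOR 0 XOR 0 XOR 0 = 0

0


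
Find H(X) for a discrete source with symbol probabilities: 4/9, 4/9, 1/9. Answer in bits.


H = -sum(p_i * log2(p_i)). Terms: -(4/9)*log2(4/9) = 0.519967; -(4/9)*log2(4/9) = 0.519967; -(1/9)*log2(1/9) = 0.352214. H = 0.519967 + 0.519967 + 0.352214 = 1.3921

1.3921 bits


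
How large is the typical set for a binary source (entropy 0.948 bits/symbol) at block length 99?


log2|A_typical| = nH = 99 * 0.948 = 93.852, so |A_typical| ~ 2^93.852 = 1.788e+28

1.788e+28


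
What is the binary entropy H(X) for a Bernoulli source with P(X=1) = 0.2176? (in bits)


H = -p*log2(p) - (1-p)*log2(1-p). -0.2176*log2(0.2176) = 0.478774; -0.7824*log2(0.7824) = 0.276987. H = 0.478774 + 0.276987 = 0.7558

0.7558 bits


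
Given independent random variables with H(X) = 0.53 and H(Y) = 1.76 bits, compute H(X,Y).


For independent variables, H(X,Y) = H(X) + H(Y) = 0.53 + 1.76 = 2.29

2.29 bits


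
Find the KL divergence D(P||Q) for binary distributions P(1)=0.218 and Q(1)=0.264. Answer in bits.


KL = p*log2(p/q) + (1-p)*log2((1-p)/(1-q)) = 0.218*log2(0.218/0.264) + 0.782*log2(0.782/0.736) = 0.0082

0.0082 bits


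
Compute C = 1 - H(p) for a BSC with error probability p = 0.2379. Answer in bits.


H(p) = -p*log2(p) - (1-p)*log2(1-p) = -0.2379*log2(0.2379) - 0.7621*log2(0.7621) = 0.492827 + 0.298703 = 0.7915. C = 1 - H(p) = 1 - 0.7915 = 0.2085

0.2085 bits


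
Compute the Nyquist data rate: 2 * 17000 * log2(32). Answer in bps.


Rate = 2 * B * log2(M) = 2 * 17000 * 5.0 = 170000.0

170000.0 bps


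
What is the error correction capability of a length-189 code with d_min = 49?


Correction capability = floor((d-1)/2) = floor((49-1)/2) = 24

24 errors


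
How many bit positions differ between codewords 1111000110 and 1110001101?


Count differing positions: . . . ^ . . ^ . ^ ^ = 4 differences

4


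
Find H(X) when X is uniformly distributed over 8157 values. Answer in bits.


H = log2(n) = log2(8157) = 12.9938

12.9938 bits


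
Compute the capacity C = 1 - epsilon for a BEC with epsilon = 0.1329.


C = 1 - epsilon = 1 - 0.1329 = 0.8671

0.8671 bits


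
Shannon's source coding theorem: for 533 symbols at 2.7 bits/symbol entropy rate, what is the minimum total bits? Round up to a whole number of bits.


Minimum bits >= n * H = 533 * 2.7 = 1439.1, rounded up to a whole number of bits = 1440

1440 bits


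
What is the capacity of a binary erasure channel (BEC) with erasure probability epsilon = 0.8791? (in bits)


C = 1 - epsilon = 1 - 0.8791 = 0.1209

0.1209 bits


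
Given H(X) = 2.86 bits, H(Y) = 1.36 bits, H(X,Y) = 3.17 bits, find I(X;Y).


I(X;Y) = H(X) + H(Y) - H(X,Y) = 2.86 + 1.36 - 3.17 = 1.05

1.05 bits


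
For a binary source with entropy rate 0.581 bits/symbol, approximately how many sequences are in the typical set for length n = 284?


log2|A_typical| = nH = 284 * 0.581 = 165.004, so |A_typical| ~ 2^165.004 = 4.690e+49

4.690e+49


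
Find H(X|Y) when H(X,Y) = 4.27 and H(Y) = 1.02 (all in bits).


H(X|Y) = H(X,Y) - H(Y) = 4.27 - 1.02 = 3.25

3.25 bits


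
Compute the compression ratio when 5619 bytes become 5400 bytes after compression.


Ratio = original / compressed = 5619 / 5400 = 1.0406

1.0406


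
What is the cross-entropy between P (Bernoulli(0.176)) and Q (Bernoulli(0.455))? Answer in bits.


H(P,Q) = -p*log2(q) - (1-p)*log2(1-q). -0.176*log2(0.455) = 0.199947; -0.824*log2(0.545) = 0.721554. H(P,Q) = 0.199947 + 0.721554 = 0.9215

0.9215 bits


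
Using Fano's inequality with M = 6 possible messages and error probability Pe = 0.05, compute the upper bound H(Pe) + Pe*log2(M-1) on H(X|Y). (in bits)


H(Pe) = -Pe*log2(Pe) - (1-Pe)*log2(1-Pe) = -0.05*log2(0.05) - 0.95*log2(0.95) = 0.216096 + 0.070301 = 0.2864. Pe*log2(M-1) = 0.05*log2(5) = 0.116096. Bound = H(Pe) + Pe*log2(M-1) = 0.216096 + 0.070301 + 0.116096 = 0.4025

0.4025 bits


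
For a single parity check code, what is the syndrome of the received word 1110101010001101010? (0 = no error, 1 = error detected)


Syndrome = XOR of all bits = 1 XOR 1 XOR 1 XOR 0 XOR 1 XOR 0 XOR 1 XOR 0 XOR 1 XOR 0 XOR 0 XOR 0 XOR 1 XOR 1 XOR 0 XOR 1 XOR 0 XOR 1 XOR 0 = 0

0


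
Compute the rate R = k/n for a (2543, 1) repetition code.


Rate = k/n = 1/2543

1/2543


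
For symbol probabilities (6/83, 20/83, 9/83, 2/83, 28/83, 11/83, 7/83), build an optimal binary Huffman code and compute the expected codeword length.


Huffman construction (repeatedly merge the two least-probable nodes; each merge adds 1 bit to every symbol beneath it): 2/83 + 6/83 = 8/83; 7/83 + 8/83 = 15/83; 9/83 + 11/83 = 20/83; 15/83 + 20/83 = 35/83; 20/83 + 28/83 = 48/83; 35/83 + 48/83 = 1. Resulting codeword lengths (in the order the probabilities were given): (4, 2, 3, 4, 2, 3, 3). L_avg = sum(p_i * l_i) = 6/83*4 + 20/83*2 + 9/83*3 + 2/83*4 + 28/83*2 + 11/83*3 + 7/83*3 = 209/83 = 2.5181

2.5181 bits


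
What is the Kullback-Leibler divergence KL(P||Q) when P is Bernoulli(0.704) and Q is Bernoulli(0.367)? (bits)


KL = p*log2(p/q) + (1-p)*log2((1-p)/(1-q)) = 0.704*log2(0.704/0.367) + 0.296*log2(0.296/0.633) = 0.337

0.337 bits


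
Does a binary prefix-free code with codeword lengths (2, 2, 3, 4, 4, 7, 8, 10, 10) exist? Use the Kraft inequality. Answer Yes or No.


Kraft sum = sum(2^(-l_i)) = 0.7637, need <= 1. Result: satisfied (a binary prefix-free code with these lengths exists)

Yes


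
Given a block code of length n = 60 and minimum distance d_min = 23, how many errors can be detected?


Detection capability = d_min - 1 = 23 - 1 = 22

22 errors


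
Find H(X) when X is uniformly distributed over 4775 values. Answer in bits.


H = log2(n) = log2(4775) = 12.2213

12.2213 bits


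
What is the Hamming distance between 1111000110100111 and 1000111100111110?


Count differing positions: . ^ ^ ^ ^ ^ ^ . ^ . . ^ ^ . . ^ = 10 differences

10


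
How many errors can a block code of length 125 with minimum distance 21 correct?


Correction capability = floor((d-1)/2) = floor((21-1)/2) = 10

10 errors


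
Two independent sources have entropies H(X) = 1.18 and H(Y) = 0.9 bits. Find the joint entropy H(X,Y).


For independent variables, H(X,Y) = H(X) + H(Y) = 1.18 + 0.9 = 2.08

2.08 bits


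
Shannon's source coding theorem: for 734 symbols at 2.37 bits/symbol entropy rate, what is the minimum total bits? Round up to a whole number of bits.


Minimum bits >= n * H = 734 * 2.37 = 1739.58, rounded up to a whole number of bits = 1740

1740 bits


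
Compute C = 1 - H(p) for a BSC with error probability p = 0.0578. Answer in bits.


H(p) = -p*log2(p) - (1-p)*log2(1-p) = -0.0578*log2(0.0578) - 0.9422*log2(0.9422) = 0.237719 + 0.080930 = 0.3186. C = 1 - H(p) = 1 - 0.3186 = 0.6814

0.6814 bits


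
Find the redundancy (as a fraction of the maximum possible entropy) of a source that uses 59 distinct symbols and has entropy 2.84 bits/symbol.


H_max = log2(K) = log2(59) = 5.8826 bits/symbol. Redundancy = 1 - H/H_max = 1 - 2.84/5.8826 = 1 - 0.4828 = 0.5172

0.5172


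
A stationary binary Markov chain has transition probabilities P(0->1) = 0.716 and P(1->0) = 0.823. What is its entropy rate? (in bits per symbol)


Stationary distribution: pi_0 = p10/(p01+p10) = 0.5348, pi_1 = 0.4652. Entropy rate H' = pi_0*H(p01) + pi_1*H(p10) = 0.5348*0.8608 + 0.4652*0.6735 = 0.7737

0.7737 bits/symbol


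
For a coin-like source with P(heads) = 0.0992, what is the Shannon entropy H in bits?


H = -p*log2(p) - (1-p)*log2(1-p). -0.0992*log2(0.0992) = 0.330685; -0.9008*log2(0.9008) = 0.135770. H = 0.330685 + 0.135770 = 0.4665

0.4665 bits


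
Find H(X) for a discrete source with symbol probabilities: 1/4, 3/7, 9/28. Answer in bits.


H = -sum(p_i * log2(p_i)). Terms: -(1/4)*log2(1/4) = 0.500000; -(3/7)*log2(3/7) = 0.523882; -(9/28)*log2(9/28) = 0.526317. H = 0.500000 + 0.523882 + 0.526317 = 1.5502

1.5502 bits


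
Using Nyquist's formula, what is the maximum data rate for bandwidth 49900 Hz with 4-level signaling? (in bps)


Rate = 2 * B * log2(M) = 2 * 49900 * 2.0 = 199600.0

199600.0 bps


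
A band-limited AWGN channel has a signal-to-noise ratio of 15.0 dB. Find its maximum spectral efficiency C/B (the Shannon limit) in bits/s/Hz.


SNR_linear = 10^(15.0/10) = 31.6228; C/B = log2(1 + SNR_linear) = log2(1 + 31.6228) = 5.0278

5.0278 bits/s/Hz


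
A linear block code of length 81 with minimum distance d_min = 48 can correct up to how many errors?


Correction capability = floor((d-1)/2) = floor((48-1)/2) = 23

23 errors


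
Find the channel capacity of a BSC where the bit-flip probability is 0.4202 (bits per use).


H(p) = -p*log2(p) - (1-p)*log2(1-p) = -0.4202*log2(0.4202) - 0.5798*log2(0.5798) = 0.525608 + 0.455939 = 0.9815. C = 1 - H(p) = 1 - 0.9815 = 0.0185

0.0185 bits


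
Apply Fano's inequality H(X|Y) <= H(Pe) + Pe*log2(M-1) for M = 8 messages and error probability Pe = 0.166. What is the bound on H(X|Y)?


H(Pe) = -Pe*log2(Pe) - (1-Pe)*log2(1-Pe) = -0.166*log2(0.166) - 0.834*log2(0.834) = 0.430064 + 0.218409 = 0.6485. Pe*log2(M-1) = 0.166*log2(7) = 0.466021. Bound = H(Pe) + Pe*log2(M-1) = 0.430064 + 0.218409 + 0.466021 = 1.1145

1.1145 bits


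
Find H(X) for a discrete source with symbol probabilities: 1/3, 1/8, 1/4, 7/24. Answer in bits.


H = -sum(p_i * log2(p_i)). Terms: -(1/3)*log2(1/3) = 0.528321; -(1/8)*log2(1/8) = 0.375000; -(1/4)*log2(1/4) = 0.500000; -(7/24)*log2(7/24) = 0.518469. H = 0.528321 + 0.375000 + 0.500000 + 0.518469 = 1.9218

1.9218 bits


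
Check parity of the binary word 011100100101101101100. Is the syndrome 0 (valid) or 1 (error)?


Syndrome = XOR of all bits = 0 XOR 1 XOR 1 XOR 1 XOR 0 XOR 0 XOR 1 XOR 0 XOR 0 XOR 1 XOR 0 XOR 1 XOR 1 XOR 0 XOR 1 XOR 1 XOR 0 XOR 1 XOR 1 XOR 0 XOR 0 = 1

1


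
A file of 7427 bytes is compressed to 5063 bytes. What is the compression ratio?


Ratio = original / compressed = 7427 / 5063 = 1.4669

1.4669


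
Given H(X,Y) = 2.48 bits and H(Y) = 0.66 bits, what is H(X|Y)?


H(X|Y) = H(X,Y) - H(Y) = 2.48 - 0.66 = 1.82

1.82 bits


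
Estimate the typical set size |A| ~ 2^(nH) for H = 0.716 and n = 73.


log2|A_typical| = nH = 73 * 0.716 = 52.268, so |A_typical| ~ 2^52.268 = 5.423e+15

5.423e+15


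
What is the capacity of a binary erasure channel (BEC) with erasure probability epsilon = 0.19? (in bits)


C = 1 - epsilon = 1 - 0.19 = 0.81

0.81 bits


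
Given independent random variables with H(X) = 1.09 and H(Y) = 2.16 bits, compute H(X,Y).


For independent variables, H(X,Y) = H(X) + H(Y) = 1.09 + 2.16 = 3.25

3.25 bits


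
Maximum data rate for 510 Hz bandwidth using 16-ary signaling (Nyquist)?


Rate = 2 * B * log2(M) = 2 * 510 * 4.0 = 4080.0

4080.0 bps


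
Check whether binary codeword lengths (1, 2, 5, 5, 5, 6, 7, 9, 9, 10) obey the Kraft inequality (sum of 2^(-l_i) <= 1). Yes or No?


Kraft sum = sum(2^(-l_i)) = 0.8721, need <= 1. Result: satisfied (a binary prefix-free code with these lengths exists)

Yes


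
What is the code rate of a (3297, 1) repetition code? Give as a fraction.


Rate = k/n = 1/3297

1/3297


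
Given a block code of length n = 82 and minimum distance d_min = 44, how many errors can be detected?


Detection capability = d_min - 1 = 44 - 1 = 43

43 errors


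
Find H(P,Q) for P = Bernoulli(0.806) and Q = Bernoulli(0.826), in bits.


H(P,Q) = -p*log2(q) - (1-p)*log2(1-q). -0.806*log2(0.826) = 0.222284; -0.194*log2(0.174) = 0.489431. H(P,Q) = 0.222284 + 0.489431 = 0.7117

0.7117 bits


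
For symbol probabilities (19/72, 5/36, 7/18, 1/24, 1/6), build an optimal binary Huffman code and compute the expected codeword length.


Huffman construction (repeatedly merge the two least-probable nodes; each merge adds 1 bit to every symbol beneath it): 1/24 + 5/36 = 13/72; 1/6 + 13/72 = 25/72; 19/72 + 25/72 = 11/18; 7/18 + 11/18 = 1. Resulting codeword lengths (in the order the probabilities were given): (2, 4, 1, 4, 3). L_avg = sum(p_i * l_i) = 19/72*2 + 5/36*4 + 7/18*1 + 1/24*4 + 1/6*3 = 77/36 = 2.1389

2.1389 bits


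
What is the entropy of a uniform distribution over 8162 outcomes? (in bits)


H = log2(n) = log2(8162) = 12.9947

12.9947 bits


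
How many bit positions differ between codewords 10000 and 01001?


Count differing positions: ^ ^ . . ^ = 3 differences

3


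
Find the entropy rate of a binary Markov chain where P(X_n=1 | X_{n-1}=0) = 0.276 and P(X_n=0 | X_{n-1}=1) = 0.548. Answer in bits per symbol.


Stationary distribution: pi_0 = p10/(p01+p10) = 0.665, pi_1 = 0.335. Entropy rate H' = pi_0*H(p01) + pi_1*H(p10) = 0.665*0.8499 + 0.335*0.9933 = 0.898

0.898 bits/symbol


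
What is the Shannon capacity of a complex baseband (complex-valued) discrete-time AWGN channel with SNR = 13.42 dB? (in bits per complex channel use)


SNR_linear = 10^(13.42/10) = 21.9786; C = log2(1 + SNR_linear) = log2(1 + 21.9786) = 4.5222

4.5222 bits/channel use


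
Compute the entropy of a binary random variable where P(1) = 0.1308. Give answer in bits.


H = -p*log2(p) - (1-p)*log2(1-p). -0.1308*log2(0.1308) = 0.383841; -0.8692*log2(0.8692) = 0.175787. H = 0.383841 + 0.175787 = 0.5596

0.5596 bits


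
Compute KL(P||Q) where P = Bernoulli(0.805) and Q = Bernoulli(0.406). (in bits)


KL = p*log2(p/q) + (1-p)*log2((1-p)/(1-q)) = 0.805*log2(0.805/0.406) + 0.195*log2(0.195/0.594) = 0.4816

0.4816 bits


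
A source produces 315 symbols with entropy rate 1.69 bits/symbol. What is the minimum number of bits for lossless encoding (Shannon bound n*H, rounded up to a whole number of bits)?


Minimum bits >= n * H = 315 * 1.69 = 532.35, rounded up to a whole number of bits = 533

533 bits


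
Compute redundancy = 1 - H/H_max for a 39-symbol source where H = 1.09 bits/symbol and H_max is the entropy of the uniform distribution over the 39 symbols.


H_max = log2(K) = log2(39) = 5.2854 bits/symbol. Redundancy = 1 - H/H_max = 1 - 1.09/5.2854 = 1 - 0.2062 = 0.7938

0.7938


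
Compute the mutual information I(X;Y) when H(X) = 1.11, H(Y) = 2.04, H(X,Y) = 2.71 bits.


I(X;Y) = H(X) + H(Y) - H(X,Y) = 1.11 + 2.04 - 2.71 = 0.44

0.44 bits


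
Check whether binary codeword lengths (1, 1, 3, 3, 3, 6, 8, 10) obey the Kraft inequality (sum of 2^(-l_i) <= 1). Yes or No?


Kraft sum = sum(2^(-l_i)) = 1.3955, need <= 1. Result: violated (a binary prefix-free code with these lengths cannot exist)

No


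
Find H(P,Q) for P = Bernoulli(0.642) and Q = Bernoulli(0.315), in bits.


H(P,Q) = -p*log2(q) - (1-p)*log2(1-q). -0.642*log2(0.315) = 1.069942; -0.358*log2(0.685) = 0.195405. H(P,Q) = 1.069942 + 0.195405 = 1.2653

1.2653 bits


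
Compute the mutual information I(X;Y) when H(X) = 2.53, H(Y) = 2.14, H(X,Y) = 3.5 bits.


I(X;Y) = H(X) + H(Y) - H(X,Y) = 2.53 + 2.14 - 3.5 = 1.17

1.17 bits


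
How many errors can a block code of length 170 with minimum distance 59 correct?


Correction capability = floor((d-1)/2) = floor((59-1)/2) = 29

29 errors


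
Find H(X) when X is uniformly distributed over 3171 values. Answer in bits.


H = log2(n) = log2(3171) = 11.6307

11.6307 bits


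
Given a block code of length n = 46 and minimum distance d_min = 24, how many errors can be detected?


Detection capability = d_min - 1 = 24 - 1 = 23

23 errors


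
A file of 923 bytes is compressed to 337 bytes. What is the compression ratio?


Ratio = original / compressed = 923 / 337 = 2.7389

2.7389


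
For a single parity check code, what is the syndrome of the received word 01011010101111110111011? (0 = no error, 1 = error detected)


Syndrome = XOR of all bits = 0 XOR 1 XOR 0 XOR 1 XOR 1 XOR 0 XOR 1 XOR 0 XOR 1 XOR 0 XOR 1 XOR 1 XOR 1 XOR 1 XOR 1 XOR 1 XOR 0 XOR 1 XOR 1 XOR 1 XOR 0 XOR 1 XOR 1 = 0

0


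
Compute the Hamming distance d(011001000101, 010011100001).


Count differing positions: . . ^ . ^ . ^ . . ^ . . = 4 differences

4


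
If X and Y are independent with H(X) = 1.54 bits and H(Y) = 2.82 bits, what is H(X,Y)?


For independent variables, H(X,Y) = H(X) + H(Y) = 1.54 + 2.82 = 4.36

4.36 bits


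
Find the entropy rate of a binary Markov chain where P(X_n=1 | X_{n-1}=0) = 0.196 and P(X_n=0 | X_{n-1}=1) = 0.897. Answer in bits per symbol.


Stationary distribution: pi_0 = p10/(p01+p10) = 0.8207, pi_1 = 0.1793. Entropy rate H' = pi_0*H(p01) + pi_1*H(p10) = 0.8207*0.7139 + 0.1793*0.4784 = 0.6716

0.6716 bits/symbol


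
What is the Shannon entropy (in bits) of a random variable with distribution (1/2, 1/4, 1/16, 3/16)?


H = -sum(p_i * log2(p_i)). Terms: -(1/2)*log2(1/2) = 0.500000; -(1/4)*log2(1/4) = 0.500000; -(1/16)*log2(1/16) = 0.250000; -(3/16)*log2(3/16) = 0.452820. H = 0.500000 + 0.500000 + 0.250000 + 0.452820 = 1.7028

1.7028 bits


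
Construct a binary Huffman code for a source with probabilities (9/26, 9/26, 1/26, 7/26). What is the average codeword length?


Huffman construction (repeatedly merge the two least-probable nodes; each merge adds 1 bit to every symbol beneath it): 1/26 + 7/26 = 4/13; 4/13 + 9/26 = 17/26; 9/26 + 17/26 = 1. Resulting codeword lengths (in the order the probabilities were given): (2, 1, 3, 3). L_avg = sum(p_i * l_i) = 9/26*2 + 9/26*1 + 1/26*3 + 7/26*3 = 51/26 = 1.9615

1.9615 bits


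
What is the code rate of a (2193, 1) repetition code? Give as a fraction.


Rate = k/n = 1/2193

1/2193


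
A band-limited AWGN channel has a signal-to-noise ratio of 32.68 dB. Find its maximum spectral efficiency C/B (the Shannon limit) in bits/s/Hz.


SNR_linear = 10^(32.68/10) = 1853.5316; C/B = log2(1 + SNR_linear) = log2(1 + 1853.5316) = 10.8568

10.8568 bits/s/Hz


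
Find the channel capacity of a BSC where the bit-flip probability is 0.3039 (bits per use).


H(p) = -p*log2(p) - (1-p)*log2(1-p) = -0.3039*log2(0.3039) - 0.6961*log2(0.6961) = 0.522201 + 0.363805 = 0.886. C = 1 - H(p) = 1 - 0.886 = 0.114

0.114 bits


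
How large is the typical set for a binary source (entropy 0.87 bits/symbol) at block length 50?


log2|A_typical| = nH = 50 * 0.87 = 43.5, so |A_typical| ~ 2^43.5 = 1.244e+13

1.244e+13


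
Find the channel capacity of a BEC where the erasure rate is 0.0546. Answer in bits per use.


C = 1 - epsilon = 1 - 0.0546 = 0.9454

0.9454 bits


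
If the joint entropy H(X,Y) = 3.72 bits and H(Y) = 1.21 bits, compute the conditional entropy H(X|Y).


H(X|Y) = H(X,Y) - H(Y) = 3.72 - 1.21 = 2.51

2.51 bits


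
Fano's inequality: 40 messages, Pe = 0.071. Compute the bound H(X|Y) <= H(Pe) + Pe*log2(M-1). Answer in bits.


H(Pe) = -Pe*log2(Pe) - (1-Pe)*log2(1-Pe) = -0.071*log2(0.071) - 0.929*log2(0.929) = 0.270939 + 0.098706 = 0.3696. Pe*log2(M-1) = 0.071*log2(39) = 0.375264. Bound = H(Pe) + Pe*log2(M-1) = 0.270939 + 0.098706 + 0.375264 = 0.7449

0.7449 bits


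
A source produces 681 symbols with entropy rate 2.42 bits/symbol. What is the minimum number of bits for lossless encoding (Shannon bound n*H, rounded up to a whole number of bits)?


Minimum bits >= n * H = 681 * 2.42 = 1648.02, rounded up to a whole number of bits = 1649

1649 bits


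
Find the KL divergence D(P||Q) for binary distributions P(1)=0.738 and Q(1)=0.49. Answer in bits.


KL = p*log2(p/q) + (1-p)*log2((1-p)/(1-q)) = 0.738*log2(0.738/0.49) + 0.262*log2(0.262/0.51) = 0.1843

0.1843 bits


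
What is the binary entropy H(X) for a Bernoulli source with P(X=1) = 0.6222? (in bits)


H = -p*log2(p) - (1-p)*log2(1-p). -0.6222*log2(0.6222) = 0.425927; -0.3778*log2(0.3778) = 0.530547. H = 0.425927 + 0.530547 = 0.9565

0.9565 bits


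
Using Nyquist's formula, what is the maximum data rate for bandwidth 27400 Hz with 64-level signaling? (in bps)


Rate = 2 * B * log2(M) = 2 * 27400 * 6.0 = 328800.0

328800.0 bps


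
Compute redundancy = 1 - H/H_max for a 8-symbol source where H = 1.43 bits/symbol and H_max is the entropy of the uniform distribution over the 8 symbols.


H_max = log2(K) = log2(8) = 3.0 bits/symbol. Redundancy = 1 - H/H_max = 1 - 1.43/3.0 = 1 - 0.4767 = 0.5233

0.5233


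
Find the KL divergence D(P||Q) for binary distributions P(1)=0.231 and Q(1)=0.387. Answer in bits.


KL = p*log2(p/q) + (1-p)*log2((1-p)/(1-q)) = 0.231*log2(0.231/0.387) + 0.769*log2(0.769/0.613) = 0.0796

0.0796 bits


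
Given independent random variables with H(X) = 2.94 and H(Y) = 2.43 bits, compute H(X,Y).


For independent variables, H(X,Y) = H(X) + H(Y) = 2.94 + 2.43 = 5.37

5.37 bits


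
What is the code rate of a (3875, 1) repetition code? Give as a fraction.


Rate = k/n = 1/3875

1/3875


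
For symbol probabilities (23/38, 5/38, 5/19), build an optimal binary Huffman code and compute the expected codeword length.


Huffman construction (repeatedly merge the two least-probable nodes; each merge adds 1 bit to every symbol beneath it): 5/38 + 5/19 = 15/38; 15/38 + 23/38 = 1. Resulting codeword lengths (in the order the probabilities were given): (1, 2, 2). L_avg = sum(p_i * l_i) = 23/38*1 + 5/38*2 + 5/19*2 = 53/38 = 1.3947

1.3947 bits


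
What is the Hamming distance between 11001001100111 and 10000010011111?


Count differing positions: . ^ . . ^ . ^ ^ ^ ^ ^ . . . = 7 differences

7


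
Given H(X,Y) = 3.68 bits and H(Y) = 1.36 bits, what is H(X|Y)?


H(X|Y) = H(X,Y) - H(Y) = 3.68 - 1.36 = 2.32

2.32 bits


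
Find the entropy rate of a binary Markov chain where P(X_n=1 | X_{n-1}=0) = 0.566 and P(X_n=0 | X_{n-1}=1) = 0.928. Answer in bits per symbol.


Stationary distribution: pi_0 = p10/(p01+p10) = 0.6212, pi_1 = 0.3788. Entropy rate H' = pi_0*H(p01) + pi_1*H(p10) = 0.6212*0.9874 + 0.3788*0.3733 = 0.7548

0.7548 bits/symbol


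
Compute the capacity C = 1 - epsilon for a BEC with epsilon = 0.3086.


C = 1 - epsilon = 1 - 0.3086 = 0.6914

0.6914 bits


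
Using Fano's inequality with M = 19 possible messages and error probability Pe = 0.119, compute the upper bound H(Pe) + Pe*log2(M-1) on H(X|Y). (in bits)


H(Pe) = -Pe*log2(Pe) - (1-Pe)*log2(1-Pe) = -0.119*log2(0.119) - 0.881*log2(0.881) = 0.365445 + 0.161035 = 0.5265. Pe*log2(M-1) = 0.119*log2(18) = 0.496221. Bound = H(Pe) + Pe*log2(M-1) = 0.365445 + 0.161035 + 0.496221 = 1.0227

1.0227 bits


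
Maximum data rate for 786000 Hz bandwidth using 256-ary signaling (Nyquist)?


Rate = 2 * B * log2(M) = 2 * 786000 * 8.0 = 12576000.0

12576000.0 bps


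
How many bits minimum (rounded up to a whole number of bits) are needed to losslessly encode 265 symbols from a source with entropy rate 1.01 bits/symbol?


Minimum bits >= n * H = 265 * 1.01 = 267.65, rounded up to a whole number of bits = 268

268 bits


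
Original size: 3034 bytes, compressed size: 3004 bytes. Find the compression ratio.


Ratio = original / compressed = 3034 / 3004 = 1.01

1.01


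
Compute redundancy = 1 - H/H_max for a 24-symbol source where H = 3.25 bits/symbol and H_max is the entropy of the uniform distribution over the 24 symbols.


H_max = log2(K) = log2(24) = 4.585 bits/symbol. Redundancy = 1 - H/H_max = 1 - 3.25/4.585 = 1 - 0.7088 = 0.2912

0.2912


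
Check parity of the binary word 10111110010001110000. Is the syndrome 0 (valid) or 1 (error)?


Syndrome = XOR of all bits = 1 XOR 0 XOR 1 XOR 1 XOR 1 XOR 1 XOR 1 XOR 0 XOR 0 XOR 1 XOR 0 XOR 0 XOR 0 XOR 1 XOR 1 XOR 1 XOR 0 XOR 0 XOR 0 XOR 0 = 0

0


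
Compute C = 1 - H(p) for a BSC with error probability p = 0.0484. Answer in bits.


H(p) = -p*log2(p) - (1-p)*log2(1-p) = -0.0484*log2(0.0484) - 0.9516*log2(0.9516) = 0.211452 + 0.068109 = 0.2796. C = 1 - H(p) = 1 - 0.2796 = 0.7204

0.7204 bits


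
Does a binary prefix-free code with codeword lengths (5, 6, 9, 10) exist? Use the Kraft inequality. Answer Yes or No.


Kraft sum = sum(2^(-l_i)) = 0.0498, need <= 1. Result: satisfied (a binary prefix-free code with these lengths exists)

Yes


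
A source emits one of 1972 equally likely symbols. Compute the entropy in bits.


H = log2(n) = log2(1972) = 10.9454

10.9454 bits


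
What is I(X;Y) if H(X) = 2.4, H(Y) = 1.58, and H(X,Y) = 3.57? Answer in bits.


I(X;Y) = H(X) + H(Y) - H(X,Y) = 2.4 + 1.58 - 3.57 = 0.41

0.41 bits


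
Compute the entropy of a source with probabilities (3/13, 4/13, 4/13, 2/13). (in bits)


H = -sum(p_i * log2(p_i)). Terms: -(3/13)*log2(3/13) = 0.488187; -(4/13)*log2(4/13) = 0.523212; -(4/13)*log2(4/13) = 0.523212; -(2/13)*log2(2/13) = 0.415452. H = 0.488187 + 0.523212 + 0.523212 + 0.415452 = 1.9501

1.9501 bits


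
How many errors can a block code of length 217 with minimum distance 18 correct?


Correction capability = floor((d-1)/2) = floor((18-1)/2) = 8

8 errors


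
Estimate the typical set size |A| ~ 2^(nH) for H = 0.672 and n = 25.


log2|A_typical| = nH = 25 * 0.672 = 16.8, so |A_typical| ~ 2^16.8 = 1.141e+05

1.141e+05


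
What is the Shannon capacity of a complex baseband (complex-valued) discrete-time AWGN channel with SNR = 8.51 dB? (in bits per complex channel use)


SNR_linear = 10^(8.51/10) = 7.0958; C = log2(1 + SNR_linear) = log2(1 + 7.0958) = 3.0172

3.0172 bits/channel use


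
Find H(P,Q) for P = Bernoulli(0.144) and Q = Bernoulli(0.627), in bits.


H(P,Q) = -p*log2(q) - (1-p)*log2(1-q). -0.144*log2(0.627) = 0.096979; -0.856*log2(0.373) = 1.217876. H(P,Q) = 0.096979 + 1.217876 = 1.3149

1.3149 bits


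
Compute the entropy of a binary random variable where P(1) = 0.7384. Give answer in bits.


H = -p*log2(p) - (1-p)*log2(1-p). -0.7384*log2(0.7384) = 0.323069; -0.2616*log2(0.2616) = 0.506082. H = 0.323069 + 0.506082 = 0.8292

0.8292 bits


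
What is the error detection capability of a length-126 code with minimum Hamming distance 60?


Detection capability = d_min - 1 = 60 - 1 = 59

59 errors


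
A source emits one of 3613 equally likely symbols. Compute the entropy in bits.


H = log2(n) = log2(3613) = 11.819

11.819 bits


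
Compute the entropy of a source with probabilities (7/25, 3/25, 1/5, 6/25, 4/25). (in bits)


H = -sum(p_i * log2(p_i)). Terms: -(7/25)*log2(7/25) = 0.514220; -(3/25)*log2(3/25) = 0.367067; -(1/5)*log2(1/5) = 0.464386; -(6/25)*log2(6/25) = 0.494134; -(4/25)*log2(4/25) = 0.423017. H = 0.514220 + 0.367067 + 0.464386 + 0.494134 + 0.423017 = 2.2628

2.2628 bits


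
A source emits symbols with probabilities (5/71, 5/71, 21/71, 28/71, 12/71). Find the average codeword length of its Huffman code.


Huffman construction (repeatedly merge the two least-probable nodes; each merge adds 1 bit to every symbol beneath it): 5/71 + 5/71 = 10/71; 10/71 + 12/71 = 22/71; 21/71 + 22/71 = 43/71; 28/71 + 43/71 = 1. Resulting codeword lengths (in the order the probabilities were given): (4, 4, 2, 1, 3). L_avg = sum(p_i * l_i) = 5/71*4 + 5/71*4 + 21/71*2 + 28/71*1 + 12/71*3 = 146/71 = 2.0563

2.0563 bits


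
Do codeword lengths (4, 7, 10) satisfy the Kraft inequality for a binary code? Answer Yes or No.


Kraft sum = sum(2^(-l_i)) = 0.0713, need <= 1. Result: satisfied (a binary prefix-free code with these lengths exists)

Yes


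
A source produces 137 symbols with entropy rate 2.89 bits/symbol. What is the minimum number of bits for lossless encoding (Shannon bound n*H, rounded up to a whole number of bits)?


Minimum bits >= n * H = 137 * 2.89 = 395.93, rounded up to a whole number of bits = 396

396 bits


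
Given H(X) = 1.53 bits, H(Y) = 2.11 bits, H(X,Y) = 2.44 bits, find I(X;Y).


I(X;Y) = H(X) + H(Y) - H(X,Y) = 1.53 + 2.11 - 2.44 = 1.2

1.2 bits


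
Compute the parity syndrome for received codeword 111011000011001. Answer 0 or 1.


Syndrome = XOR of all bits = 1 XOR 1 XOR 1 XOR 0 XOR 1 XOR 1 XOR 0 XOR 0 XOR 0 XOR 0 XOR 1 XOR 1 XOR 0 XOR 0 XOR 1 = 0

0


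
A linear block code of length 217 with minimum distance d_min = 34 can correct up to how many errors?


Correction capability = floor((d-1)/2) = floor((34-1)/2) = 16

16 errors


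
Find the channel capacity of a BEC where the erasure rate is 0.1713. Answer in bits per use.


C = 1 - epsilon = 1 - 0.1713 = 0.8287

0.8287 bits


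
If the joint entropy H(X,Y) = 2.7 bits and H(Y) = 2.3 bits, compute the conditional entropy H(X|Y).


H(X|Y) = H(X,Y) - H(Y) = 2.7 - 2.3 = 0.4

0.4 bits


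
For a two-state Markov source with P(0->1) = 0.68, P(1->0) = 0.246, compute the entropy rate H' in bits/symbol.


Stationary distribution: pi_0 = p10/(p01+p10) = 0.2657, pi_1 = 0.7343. Entropy rate H' = pi_0*H(p01) + pi_1*H(p10) = 0.2657*0.9044 + 0.7343*0.8049 = 0.8313

0.8313 bits/symbol


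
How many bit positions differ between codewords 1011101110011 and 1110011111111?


Count differing positions: . ^ . ^ ^ ^ . . . ^ ^ . . = 6 differences

6


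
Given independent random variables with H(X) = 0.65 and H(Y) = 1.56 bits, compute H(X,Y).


For independent variables, H(X,Y) = H(X) + H(Y) = 0.65 + 1.56 = 2.21

2.21 bits


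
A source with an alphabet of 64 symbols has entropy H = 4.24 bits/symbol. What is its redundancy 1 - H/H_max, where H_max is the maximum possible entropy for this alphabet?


H_max = log2(K) = log2(64) = 6.0 bits/symbol. Redundancy = 1 - H/H_max = 1 - 4.24/6.0 = 1 - 0.7067 = 0.2933

0.2933


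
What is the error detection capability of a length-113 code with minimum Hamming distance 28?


Detection capability = d_min - 1 = 28 - 1 = 27

27 errors


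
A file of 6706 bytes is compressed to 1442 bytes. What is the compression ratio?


Ratio = original / compressed = 6706 / 1442 = 4.6505

4.6505


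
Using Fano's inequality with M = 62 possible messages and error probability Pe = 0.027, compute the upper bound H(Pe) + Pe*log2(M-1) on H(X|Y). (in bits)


H(Pe) = -Pe*log2(Pe) - (1-Pe)*log2(1-Pe) = -0.027*log2(0.027) - 0.973*log2(0.973) = 0.140694 + 0.038422 = 0.1791. Pe*log2(M-1) = 0.027*log2(61) = 0.160130. Bound = H(Pe) + Pe*log2(M-1) = 0.140694 + 0.038422 + 0.160130 = 0.3392

0.3392 bits


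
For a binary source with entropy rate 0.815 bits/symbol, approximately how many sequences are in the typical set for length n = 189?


log2|A_typical| = nH = 189 * 0.815 = 154.035, so |A_typical| ~ 2^154.035 = 2.340e+46

2.340e+46


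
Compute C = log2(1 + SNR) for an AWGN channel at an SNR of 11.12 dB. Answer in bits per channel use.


SNR_linear = 10^(11.12/10) = 12.942; C = log2(1 + SNR_linear) = log2(1 + 12.942) = 3.8014

3.8014 bits/channel use


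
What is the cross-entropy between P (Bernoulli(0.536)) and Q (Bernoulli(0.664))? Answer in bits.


H(P,Q) = -p*log2(q) - (1-p)*log2(1-q). -0.536*log2(0.664) = 0.316639; -0.464*log2(0.336) = 0.730089. H(P,Q) = 0.316639 + 0.730089 = 1.0467

1.0467 bits


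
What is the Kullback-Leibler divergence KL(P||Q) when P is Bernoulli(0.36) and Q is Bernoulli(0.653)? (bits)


KL = p*log2(p/q) + (1-p)*log2((1-p)/(1-q)) = 0.36*log2(0.36/0.653) + 0.64*log2(0.64/0.347) = 0.2559

0.2559 bits


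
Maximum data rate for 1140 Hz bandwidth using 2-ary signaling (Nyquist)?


Rate = 2 * B * log2(M) = 2 * 1140 * 1.0 = 2280.0

2280.0 bps


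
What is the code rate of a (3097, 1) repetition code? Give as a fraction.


Rate = k/n = 1/3097

1/3097


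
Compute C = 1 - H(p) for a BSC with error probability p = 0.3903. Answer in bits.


H(p) = -p*log2(p) - (1-p)*log2(1-p) = -0.3903*log2(0.3903) - 0.6097*log2(0.6097) = 0.529772 + 0.435221 = 0.965. C = 1 - H(p) = 1 - 0.965 = 0.035

0.035 bits


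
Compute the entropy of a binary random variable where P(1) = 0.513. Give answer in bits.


H = -p*log2(p) - (1-p)*log2(1-p). -0.513*log2(0.513) = 0.494003; -0.487*log2(0.487) = 0.505509. H = 0.494003 + 0.505509 = 0.9995

0.9995 bits


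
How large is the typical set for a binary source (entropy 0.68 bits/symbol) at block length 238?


log2|A_typical| = nH = 238 * 0.68 = 161.84, so |A_typical| ~ 2^161.84 = 5.232e+48

5.232e+48


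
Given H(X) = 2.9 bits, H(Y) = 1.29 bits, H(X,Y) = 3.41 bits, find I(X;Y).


I(X;Y) = H(X) + H(Y) - H(X,Y) = 2.9 + 1.29 - 3.41 = 0.78

0.78 bits


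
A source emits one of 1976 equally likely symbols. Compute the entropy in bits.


H = log2(n) = log2(1976) = 10.9484

10.9484 bits


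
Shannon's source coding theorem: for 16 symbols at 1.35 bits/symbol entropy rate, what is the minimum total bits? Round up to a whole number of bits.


Minimum bits >= n * H = 16 * 1.35 = 21.6, rounded up to a whole number of bits = 22

22 bits


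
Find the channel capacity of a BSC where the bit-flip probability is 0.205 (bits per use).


H(p) = -p*log2(p) - (1-p)*log2(1-p) = -0.205*log2(0.205) - 0.795*log2(0.795) = 0.468692 + 0.263124 = 0.7318. C = 1 - H(p) = 1 - 0.7318 = 0.2682

0.2682 bits


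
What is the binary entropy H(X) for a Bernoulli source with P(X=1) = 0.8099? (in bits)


H = -p*log2(p) - (1-p)*log2(1-p). -0.8099*log2(0.8099) = 0.246359; -0.1901*log2(0.1901) = 0.455322. H = 0.246359 + 0.455322 = 0.7017

0.7017 bits


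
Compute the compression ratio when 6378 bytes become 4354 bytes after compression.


Ratio = original / compressed = 6378 / 4354 = 1.4649

1.4649


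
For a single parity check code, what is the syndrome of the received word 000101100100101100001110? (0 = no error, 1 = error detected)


Syndrome = XOR of all bits = 0 XOR 0 XOR 0 XOR 1 XOR 0 XOR 1 XOR 1 XOR 0 XOR 0 XOR 1 XOR 0 XOR 0 XOR 1 XOR 0 XOR 1 XOR 1 XOR 0 XOR 0 XOR 0 XOR 0 XOR 1 XOR 1 XOR 1 XOR 0 = 0

0


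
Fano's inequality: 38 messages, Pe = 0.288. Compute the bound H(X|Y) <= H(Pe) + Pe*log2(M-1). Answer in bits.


H(Pe) = -Pe*log2(Pe) - (1-Pe)*log2(1-Pe) = -0.288*log2(0.288) - 0.712*log2(0.712) = 0.517207 + 0.348916 = 0.8661. Pe*log2(M-1) = 0.288*log2(37) = 1.500323. Bound = H(Pe) + Pe*log2(M-1) = 0.517207 + 0.348916 + 1.500323 = 2.3664

2.3664 bits


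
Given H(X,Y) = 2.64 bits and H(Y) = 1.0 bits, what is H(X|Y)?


H(X|Y) = H(X,Y) - H(Y) = 2.64 - 1.0 = 1.64

1.64 bits


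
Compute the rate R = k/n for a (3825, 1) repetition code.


Rate = k/n = 1/3825

1/3825


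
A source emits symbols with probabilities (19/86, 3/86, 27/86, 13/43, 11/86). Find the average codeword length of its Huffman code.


Huffman construction (repeatedly merge the two least-probable nodes; each merge adds 1 bit to every symbol beneath it): 3/86 + 11/86 = 7/43; 7/43 + 19/86 = 33/86; 13/43 + 27/86 = 53/86; 33/86 + 53/86 = 1. Resulting codeword lengths (in the order the probabilities were given): (2, 3, 2, 2, 3). L_avg = sum(p_i * l_i) = 19/86*2 + 3/86*3 + 27/86*2 + 13/43*2 + 11/86*3 = 93/43 = 2.1628

2.1628 bits


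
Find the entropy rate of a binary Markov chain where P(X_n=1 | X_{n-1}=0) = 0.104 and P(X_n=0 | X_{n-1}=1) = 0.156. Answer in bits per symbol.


Stationary distribution: pi_0 = p10/(p01+p10) = 0.6, pi_1 = 0.4. Entropy rate H' = pi_0*H(p01) + pi_1*H(p10) = 0.6*0.4815 + 0.4*0.6247 = 0.5388

0.5388 bits/symbol


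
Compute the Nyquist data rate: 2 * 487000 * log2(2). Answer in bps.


Rate = 2 * B * log2(M) = 2 * 487000 * 1.0 = 974000.0

974000.0 bps


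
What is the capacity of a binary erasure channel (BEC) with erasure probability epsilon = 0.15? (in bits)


C = 1 - epsilon = 1 - 0.15 = 0.85

0.85 bits


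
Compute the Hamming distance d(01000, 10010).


Count differing positions: ^ ^ . ^ . = 3 differences

3


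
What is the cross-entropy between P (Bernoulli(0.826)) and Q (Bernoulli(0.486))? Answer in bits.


H(P,Q) = -p*log2(q) - (1-p)*log2(1-q). -0.826*log2(0.486) = 0.859843; -0.174*log2(0.514) = 0.167068. H(P,Q) = 0.859843 + 0.167068 = 1.0269

1.0269 bits


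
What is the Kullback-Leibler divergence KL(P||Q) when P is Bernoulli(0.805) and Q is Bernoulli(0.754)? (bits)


KL = p*log2(p/q) + (1-p)*log2((1-p)/(1-q)) = 0.805*log2(0.805/0.754) + 0.195*log2(0.195/0.246) = 0.0107

0.0107 bits


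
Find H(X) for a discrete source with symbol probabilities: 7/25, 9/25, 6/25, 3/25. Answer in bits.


H = -sum(p_i * log2(p_i)). Terms: -(7/25)*log2(7/25) = 0.514220; -(9/25)*log2(9/25) = 0.530615; -(6/25)*log2(6/25) = 0.494134; -(3/25)*log2(3/25) = 0.367067. H = 0.514220 + 0.530615 + 0.494134 + 0.367067 = 1.906

1.906 bits


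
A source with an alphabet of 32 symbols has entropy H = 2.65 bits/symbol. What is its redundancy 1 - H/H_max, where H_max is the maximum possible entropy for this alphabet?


H_max = log2(K) = log2(32) = 5.0 bits/symbol. Redundancy = 1 - H/H_max = 1 - 2.65/5.0 = 1 - 0.53 = 0.47

0.47


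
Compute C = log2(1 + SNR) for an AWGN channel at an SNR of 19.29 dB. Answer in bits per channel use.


SNR_linear = 10^(19.29/10) = 84.918; C = log2(1 + SNR_linear) = log2(1 + 84.918) = 6.4249

6.4249 bits/channel use


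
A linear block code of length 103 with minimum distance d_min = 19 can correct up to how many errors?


Correction capability = floor((d-1)/2) = floor((19-1)/2) = 9

9 errors


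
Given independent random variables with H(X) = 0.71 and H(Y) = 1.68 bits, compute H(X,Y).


For independent variables, H(X,Y) = H(X) + H(Y) = 0.71 + 1.68 = 2.39

2.39 bits


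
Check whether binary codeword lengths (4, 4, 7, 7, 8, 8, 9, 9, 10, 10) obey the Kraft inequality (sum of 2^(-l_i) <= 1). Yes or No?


Kraft sum = sum(2^(-l_i)) = 0.1543, need <= 1. Result: satisfied (a binary prefix-free code with these lengths exists)

Yes


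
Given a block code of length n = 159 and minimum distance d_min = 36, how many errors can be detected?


Detection capability = d_min - 1 = 36 - 1 = 35

35 errors


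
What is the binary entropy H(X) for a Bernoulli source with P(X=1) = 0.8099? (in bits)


H = -p*log2(p) - (1-p)*log2(1-p). -0.8099*log2(0.8099) = 0.246359; -0.1901*log2(0.1901) = 0.455322. H = 0.246359 + 0.455322 = 0.7017

0.7017 bits


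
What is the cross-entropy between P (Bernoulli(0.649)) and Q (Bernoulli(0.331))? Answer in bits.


H(P,Q) = -p*log2(q) - (1-p)*log2(1-q). -0.649*log2(0.331) = 1.035218; -0.351*log2(0.669) = 0.203553. H(P,Q) = 1.035218 + 0.203553 = 1.2388

1.2388 bits


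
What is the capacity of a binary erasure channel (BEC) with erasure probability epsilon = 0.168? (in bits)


C = 1 - epsilon = 1 - 0.168 = 0.832

0.832 bits


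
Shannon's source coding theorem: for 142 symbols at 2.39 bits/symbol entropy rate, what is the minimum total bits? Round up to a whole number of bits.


Minimum bits >= n * H = 142 * 2.39 = 339.38, rounded up to a whole number of bits = 340

340 bits


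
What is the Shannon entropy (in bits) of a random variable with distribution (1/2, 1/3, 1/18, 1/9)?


H = -sum(p_i * log2(p_i)). Terms: -(1/2)*log2(1/2) = 0.500000; -(1/3)*log2(1/3) = 0.528321; -(1/18)*log2(1/18) = 0.231663; -(1/9)*log2(1/9) = 0.352214. H = 0.500000 + 0.528321 + 0.231663 + 0.352214 = 1.6122

1.6122 bits


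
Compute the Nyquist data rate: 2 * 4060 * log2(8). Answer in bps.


Rate = 2 * B * log2(M) = 2 * 4060 * 3.0 = 24360.0

24360.0 bps


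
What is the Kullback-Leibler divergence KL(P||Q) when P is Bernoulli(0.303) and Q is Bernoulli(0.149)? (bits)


KL = p*log2(p/q) + (1-p)*log2((1-p)/(1-q)) = 0.303*log2(0.303/0.149) + 0.697*log2(0.697/0.851) = 0.1095

0.1095 bits


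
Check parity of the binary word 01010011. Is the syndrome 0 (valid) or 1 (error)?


Syndrome = XOR of all bits = 0 XOR 1 XOR 0 XOR 1 XOR 0 XOR 0 XOR 1 XOR 1 = 0

0


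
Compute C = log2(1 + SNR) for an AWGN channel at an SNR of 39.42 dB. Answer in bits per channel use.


SNR_linear = 10^(39.42/10) = 8749.8378; C = log2(1 + SNR_linear) = log2(1 + 8749.8378) = 13.0952

13.0952 bits/channel use
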